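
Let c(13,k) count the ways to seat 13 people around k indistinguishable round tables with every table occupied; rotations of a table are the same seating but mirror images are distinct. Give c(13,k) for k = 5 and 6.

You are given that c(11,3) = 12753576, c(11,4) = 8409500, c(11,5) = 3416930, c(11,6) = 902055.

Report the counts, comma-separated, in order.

@12  (12,4):8409500·11+12753576→105258076, (12,5):3416930·11+8409500→45995730, (12,6):902055·11+3416930→13339535
@13  (13,5):45995730·12+105258076→657206836, (13,6):13339535·12+45995730→206070150
Read c(13,5) = 657206836, c(13,6) = 206070150.

657206836, 206070150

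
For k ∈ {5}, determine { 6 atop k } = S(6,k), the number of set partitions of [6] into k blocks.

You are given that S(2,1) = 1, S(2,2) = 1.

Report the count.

[3] T[3,2]:2*1+1=3 · T[3,3]:3*0+1=1
[4] T[4,3]:3*1+3=6 · T[4,4]:4*0+1=1
[5] T[5,4]:4*1+6=10 · T[5,5]:5*0+1=1
[6] T[6,5]:5*1+10=15
Read S(6,5) = 15.

15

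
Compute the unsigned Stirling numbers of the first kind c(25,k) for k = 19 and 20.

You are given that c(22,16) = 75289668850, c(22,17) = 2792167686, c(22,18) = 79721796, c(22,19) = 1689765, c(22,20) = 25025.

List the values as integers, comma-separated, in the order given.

r23: T_23,17=22×2792167686+75289668850=136717357942; T_23,18=22×79721796+2792167686=4546047198; T_23,19=22×1689765+79721796=116896626; T_23,20=22×25025+1689765=2240315
r24: T_24,18=23×4546047198+136717357942=241276443496; T_24,19=23×116896626+4546047198=7234669596; T_24,20=23×2240315+116896626=168423871
r25: T_25,19=24×7234669596+241276443496=414908513800; T_25,20=24×168423871+7234669596=11276842500
Read c(25,19) = 414908513800, c(25,20) = 11276842500.

414908513800, 11276842500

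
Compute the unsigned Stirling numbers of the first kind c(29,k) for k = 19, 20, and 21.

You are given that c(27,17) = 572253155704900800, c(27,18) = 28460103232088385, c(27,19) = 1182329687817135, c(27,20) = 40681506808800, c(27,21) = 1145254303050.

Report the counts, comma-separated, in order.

@28  (28,18):28460103232088385·27+572253155704900800→1340675942971287195, (28,19):1182329687817135·27+28460103232088385→60383004803151030, (28,20):40681506808800·27+1182329687817135→2280730371654735, (28,21):1145254303050·27+40681506808800→71603372991150
@29  (29,19):60383004803151030·28+1340675942971287195→3031400077459516035, (29,20):2280730371654735·28+60383004803151030→124243455209483610, (29,21):71603372991150·28+2280730371654735→4285624815406935
Read c(29,19) = 3031400077459516035, c(29,20) = 124243455209483610, c(29,21) = 4285624815406935.

3031400077459516035, 124243455209483610, 4285624815406935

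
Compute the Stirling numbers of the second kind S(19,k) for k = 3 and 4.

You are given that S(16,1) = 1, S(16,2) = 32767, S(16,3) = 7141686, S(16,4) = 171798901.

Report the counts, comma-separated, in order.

row 17: T[17][1]=1·1+0=1  T[17][2]=2·32767+1=65535  T[17][3]=3·7141686+32767=21457825  T[17][4]=4·171798901+7141686=694337290
row 18: T[18][2]=2·65535+1=131071  T[18][3]=3·21457825+65535=64439010  T[18][4]=4·694337290+21457825=2798806985
row 19: T[19][3]=3·64439010+131071=193448101  T[19][4]=4·2798806985+64439010=11259666950
Read S(19,3) = 193448101, S(19,4) = 11259666950.

193448101, 11259666950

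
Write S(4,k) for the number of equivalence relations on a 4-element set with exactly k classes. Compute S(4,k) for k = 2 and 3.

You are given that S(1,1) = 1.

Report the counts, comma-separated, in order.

7, 6

@2  (2,1):1·1+0→1, (2,2):0·2+1→1
@3  (3,1):1·1+0→1, (3,2):1·2+1→3, (3,3):0·3+1→1
@4  (4,2):3·2+1→7, (4,3):1·3+3→6
Read S(4,2) = 7, S(4,3) = 6.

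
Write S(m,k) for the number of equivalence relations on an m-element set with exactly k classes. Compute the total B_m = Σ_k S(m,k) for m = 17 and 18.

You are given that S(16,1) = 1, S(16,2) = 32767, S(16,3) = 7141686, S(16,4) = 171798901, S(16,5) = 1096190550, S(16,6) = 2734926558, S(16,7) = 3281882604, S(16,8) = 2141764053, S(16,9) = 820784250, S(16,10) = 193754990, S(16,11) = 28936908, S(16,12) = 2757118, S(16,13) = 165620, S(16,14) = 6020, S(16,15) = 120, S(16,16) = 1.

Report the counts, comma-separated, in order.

r17: T_17,1=1×1+0=1; T_17,2=2×32767+1=65535; T_17,3=3×7141686+32767=21457825; T_17,4=4×171798901+7141686=694337290; T_17,5=5×1096190550+171798901=5652751651; T_17,6=6×2734926558+1096190550=17505749898; T_17,7=7×3281882604+2734926558=25708104786; T_17,8=8×2141764053+3281882604=20415995028; T_17,9=9×820784250+2141764053=9528822303; T_17,10=10×193754990+820784250=2758334150; T_17,11=11×28936908+193754990=512060978; T_17,12=12×2757118+28936908=62022324; T_17,13=13×165620+2757118=4910178; T_17,14=14×6020+165620=249900; T_17,15=15×120+6020=7820; T_17,16=16×1+120=136; T_17,17=17×0+1=1
r18: T_18,1=1×1+0=1; T_18,2=2×65535+1=131071; T_18,3=3×21457825+65535=64439010; T_18,4=4×694337290+21457825=2798806985; T_18,5=5×5652751651+694337290=28958095545; T_18,6=6×17505749898+5652751651=110687251039; T_18,7=7×25708104786+17505749898=197462483400; T_18,8=8×20415995028+25708104786=189036065010; T_18,9=9×9528822303+20415995028=106175395755; T_18,10=10×2758334150+9528822303=37112163803; T_18,11=11×512060978+2758334150=8391004908; T_18,12=12×62022324+512060978=1256328866; T_18,13=13×4910178+62022324=125854638; T_18,14=14×249900+4910178=8408778; T_18,15=15×7820+249900=367200; T_18,16=16×136+7820=9996; T_18,17=17×1+136=153; T_18,18=18×0+1=1
B_17 = ΣS(17,k) = 1+65535+21457825+694337290+5652751651+17505749898+25708104786+20415995028+9528822303+2758334150+512060978+62022324+4910178+249900+7820+136+1 = 82864869804
B_18 = ΣS(18,k) = 1+131071+64439010+2798806985+28958095545+110687251039+197462483400+189036065010+106175395755+37112163803+8391004908+1256328866+125854638+8408778+367200+9996+153+1 = 682076806159

82864869804, 682076806159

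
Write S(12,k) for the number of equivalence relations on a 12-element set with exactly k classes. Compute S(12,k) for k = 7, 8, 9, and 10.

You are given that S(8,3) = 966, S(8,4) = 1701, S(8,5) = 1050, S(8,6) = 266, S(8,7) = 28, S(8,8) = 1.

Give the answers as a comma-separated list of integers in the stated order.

@9  (9,4):1701·4+966→7770, (9,5):1050·5+1701→6951, (9,6):266·6+1050→2646, (9,7):28·7+266→462, (9,8):1·8+28→36, (9,9):0·9+1→1
@10  (10,5):6951·5+7770→42525, (10,6):2646·6+6951→22827, (10,7):462·7+2646→5880, (10,8):36·8+462→750, (10,9):1·9+36→45, (10,10):0·10+1→1
@11  (11,6):22827·6+42525→179487, (11,7):5880·7+22827→63987, (11,8):750·8+5880→11880, (11,9):45·9+750→1155, (11,10):1·10+45→55
@12  (12,7):63987·7+179487→627396, (12,8):11880·8+63987→159027, (12,9):1155·9+11880→22275, (12,10):55·10+1155→1705
Read S(12,7) = 627396, S(12,8) = 159027, S(12,9) = 22275, S(12,10) = 1705.

627396, 159027, 22275, 1705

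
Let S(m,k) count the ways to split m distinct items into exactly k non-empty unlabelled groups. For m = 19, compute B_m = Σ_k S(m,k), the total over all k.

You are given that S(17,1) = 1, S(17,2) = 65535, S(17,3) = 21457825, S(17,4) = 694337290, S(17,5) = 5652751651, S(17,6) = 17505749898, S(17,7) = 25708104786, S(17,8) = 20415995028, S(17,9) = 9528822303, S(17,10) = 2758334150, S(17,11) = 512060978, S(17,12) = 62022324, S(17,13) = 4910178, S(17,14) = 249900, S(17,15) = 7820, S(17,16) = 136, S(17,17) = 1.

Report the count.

i=18: T(18,1)=0+1·1=1 | T(18,2)=1+2·65535=131071 | T(18,3)=65535+3·21457825=64439010 | T(18,4)=21457825+4·694337290=2798806985 | T(18,5)=694337290+5·5652751651=28958095545 | T(18,6)=5652751651+6·17505749898=110687251039 | T(18,7)=17505749898+7·25708104786=197462483400 | T(18,8)=25708104786+8·20415995028=189036065010 | T(18,9)=20415995028+9·9528822303=106175395755 | T(18,10)=9528822303+10·2758334150=37112163803 | T(18,11)=2758334150+11·512060978=8391004908 | T(18,12)=512060978+12·62022324=1256328866 | T(18,13)=62022324+13·4910178=125854638 | T(18,14)=4910178+14·249900=8408778 | T(18,15)=249900+15·7820=367200 | T(18,16)=7820+16·136=9996 | T(18,17)=136+17·1=153 | T(18,18)=1+18·0=1
i=19: T(19,1)=0+1·1=1 | T(19,2)=1+2·131071=262143 | T(19,3)=131071+3·64439010=193448101 | T(19,4)=64439010+4·2798806985=11259666950 | T(19,5)=2798806985+5·28958095545=147589284710 | T(19,6)=28958095545+6·110687251039=693081601779 | T(19,7)=110687251039+7·197462483400=1492924634839 | T(19,8)=197462483400+8·189036065010=1709751003480 | T(19,9)=189036065010+9·106175395755=1144614626805 | T(19,10)=106175395755+10·37112163803=477297033785 | T(19,11)=37112163803+11·8391004908=129413217791 | T(19,12)=8391004908+12·1256328866=23466951300 | T(19,13)=1256328866+13·125854638=2892439160 | T(19,14)=125854638+14·8408778=243577530 | T(19,15)=8408778+15·367200=13916778 | T(19,16)=367200+16·9996=527136 | T(19,17)=9996+17·153=12597 | T(19,18)=153+18·1=171 | T(19,19)=1+19·0=1
B_19 = ΣS(19,k) = 1+262143+193448101+11259666950+147589284710+693081601779+1492924634839+1709751003480+1144614626805+477297033785+129413217791+23466951300+2892439160+243577530+13916778+527136+12597+171+1 = 5832742205057

5832742205057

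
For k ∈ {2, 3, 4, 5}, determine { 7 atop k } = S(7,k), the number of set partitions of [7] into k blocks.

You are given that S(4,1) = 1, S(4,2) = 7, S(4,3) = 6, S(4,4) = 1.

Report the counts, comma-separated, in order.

@5  (5,1):1·1+0→1, (5,2):7·2+1→15, (5,3):6·3+7→25, (5,4):1·4+6→10, (5,5):0·5+1→1
@6  (6,1):1·1+0→1, (6,2):15·2+1→31, (6,3):25·3+15→90, (6,4):10·4+25→65, (6,5):1·5+10→15
@7  (7,2):31·2+1→63, (7,3):90·3+31→301, (7,4):65·4+90→350, (7,5):15·5+65→140
Read S(7,2) = 63, S(7,3) = 301, S(7,4) = 350, S(7,5) = 140.

63, 301, 350, 140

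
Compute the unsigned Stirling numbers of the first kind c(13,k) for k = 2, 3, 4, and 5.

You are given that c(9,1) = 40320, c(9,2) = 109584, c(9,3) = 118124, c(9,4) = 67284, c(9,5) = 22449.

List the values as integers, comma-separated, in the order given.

1486442880, 1931559552, 1414014888, 657206836

r10: T_10,1=9×40320+0=362880; T_10,2=9×109584+40320=1026576; T_10,3=9×118124+109584=1172700; T_10,4=9×67284+118124=723680; T_10,5=9×22449+67284=269325
r11: T_11,1=10×362880+0=3628800; T_11,2=10×1026576+362880=10628640; T_11,3=10×1172700+1026576=12753576; T_11,4=10×723680+1172700=8409500; T_11,5=10×269325+723680=3416930
r12: T_12,1=11×3628800+0=39916800; T_12,2=11×10628640+3628800=120543840; T_12,3=11×12753576+10628640=150917976; T_12,4=11×8409500+12753576=105258076; T_12,5=11×3416930+8409500=45995730
r13: T_13,2=12×120543840+39916800=1486442880; T_13,3=12×150917976+120543840=1931559552; T_13,4=12×105258076+150917976=1414014888; T_13,5=12×45995730+105258076=657206836
Read c(13,2) = 1486442880, c(13,3) = 1931559552, c(13,4) = 1414014888, c(13,5) = 657206836.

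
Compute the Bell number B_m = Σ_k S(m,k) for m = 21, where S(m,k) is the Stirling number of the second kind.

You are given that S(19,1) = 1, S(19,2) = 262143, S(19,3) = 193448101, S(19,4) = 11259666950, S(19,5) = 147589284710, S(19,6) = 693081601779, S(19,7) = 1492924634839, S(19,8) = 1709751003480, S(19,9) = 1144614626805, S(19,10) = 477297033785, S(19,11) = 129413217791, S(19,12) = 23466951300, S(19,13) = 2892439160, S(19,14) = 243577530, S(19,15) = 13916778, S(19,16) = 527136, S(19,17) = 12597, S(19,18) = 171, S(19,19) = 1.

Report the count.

i=20: T(20,1)=0+1·1=1 | T(20,2)=1+2·262143=524287 | T(20,3)=262143+3·193448101=580606446 | T(20,4)=193448101+4·11259666950=45232115901 | T(20,5)=11259666950+5·147589284710=749206090500 | T(20,6)=147589284710+6·693081601779=4306078895384 | T(20,7)=693081601779+7·1492924634839=11143554045652 | T(20,8)=1492924634839+8·1709751003480=15170932662679 | T(20,9)=1709751003480+9·1144614626805=12011282644725 | T(20,10)=1144614626805+10·477297033785=5917584964655 | T(20,11)=477297033785+11·129413217791=1900842429486 | T(20,12)=129413217791+12·23466951300=411016633391 | T(20,13)=23466951300+13·2892439160=61068660380 | T(20,14)=2892439160+14·243577530=6302524580 | T(20,15)=243577530+15·13916778=452329200 | T(20,16)=13916778+16·527136=22350954 | T(20,17)=527136+17·12597=741285 | T(20,18)=12597+18·171=15675 | T(20,19)=171+19·1=190 | T(20,20)=1+20·0=1
i=21: T(21,1)=0+1·1=1 | T(21,2)=1+2·524287=1048575 | T(21,3)=524287+3·580606446=1742343625 | T(21,4)=580606446+4·45232115901=181509070050 | T(21,5)=45232115901+5·749206090500=3791262568401 | T(21,6)=749206090500+6·4306078895384=26585679462804 | T(21,7)=4306078895384+7·11143554045652=82310957214948 | T(21,8)=11143554045652+8·15170932662679=132511015347084 | T(21,9)=15170932662679+9·12011282644725=123272476465204 | T(21,10)=12011282644725+10·5917584964655=71187132291275 | T(21,11)=5917584964655+11·1900842429486=26826851689001 | T(21,12)=1900842429486+12·411016633391=6833042030178 | T(21,13)=411016633391+13·61068660380=1204909218331 | T(21,14)=61068660380+14·6302524580=149304004500 | T(21,15)=6302524580+15·452329200=13087462580 | T(21,16)=452329200+16·22350954=809944464 | T(21,17)=22350954+17·741285=34952799 | T(21,18)=741285+18·15675=1023435 | T(21,19)=15675+19·190=19285 | T(21,20)=190+20·1=210 | T(21,21)=1+21·0=1
B_21 = ΣS(21,k) = 1+1048575+1742343625+181509070050+3791262568401+26585679462804+82310957214948+132511015347084+123272476465204+71187132291275+26826851689001+6833042030178+1204909218331+149304004500+13087462580+809944464+34952799+1023435+19285+210+1 = 474869816156751

474869816156751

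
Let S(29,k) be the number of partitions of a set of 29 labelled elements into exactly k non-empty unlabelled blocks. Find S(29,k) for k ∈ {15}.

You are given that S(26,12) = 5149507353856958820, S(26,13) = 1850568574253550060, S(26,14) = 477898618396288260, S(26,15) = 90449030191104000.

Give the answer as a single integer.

i=27: T(27,13)=5149507353856958820+13·1850568574253550060=29206898819153109600 | T(27,14)=1850568574253550060+14·477898618396288260=8541149231801585700 | T(27,15)=477898618396288260+15·90449030191104000=1834634071262848260
i=28: T(28,14)=29206898819153109600+14·8541149231801585700=148782988064375309400 | T(28,15)=8541149231801585700+15·1834634071262848260=36060660300744309600
i=29: T(29,15)=148782988064375309400+15·36060660300744309600=689692892575539953400
Read S(29,15) = 689692892575539953400.

689692892575539953400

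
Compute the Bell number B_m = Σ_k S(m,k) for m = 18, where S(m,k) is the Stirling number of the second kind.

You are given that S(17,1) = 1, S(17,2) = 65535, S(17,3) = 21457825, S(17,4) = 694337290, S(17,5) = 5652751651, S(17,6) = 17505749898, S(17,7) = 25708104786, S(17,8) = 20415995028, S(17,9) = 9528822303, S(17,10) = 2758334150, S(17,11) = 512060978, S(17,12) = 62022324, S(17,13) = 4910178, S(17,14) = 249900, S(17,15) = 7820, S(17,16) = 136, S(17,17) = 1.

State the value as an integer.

682076806159

r18: T_18,1=1×1+0=1; T_18,2=2×65535+1=131071; T_18,3=3×21457825+65535=64439010; T_18,4=4×694337290+21457825=2798806985; T_18,5=5×5652751651+694337290=28958095545; T_18,6=6×17505749898+5652751651=110687251039; T_18,7=7×25708104786+17505749898=197462483400; T_18,8=8×20415995028+25708104786=189036065010; T_18,9=9×9528822303+20415995028=106175395755; T_18,10=10×2758334150+9528822303=37112163803; T_18,11=11×512060978+2758334150=8391004908; T_18,12=12×62022324+512060978=1256328866; T_18,13=13×4910178+62022324=125854638; T_18,14=14×249900+4910178=8408778; T_18,15=15×7820+249900=367200; T_18,16=16×136+7820=9996; T_18,17=17×1+136=153; T_18,18=18×0+1=1
B_18 = ΣS(18,k) = 1+131071+64439010+2798806985+28958095545+110687251039+197462483400+189036065010+106175395755+37112163803+8391004908+1256328866+125854638+8408778+367200+9996+153+1 = 682076806159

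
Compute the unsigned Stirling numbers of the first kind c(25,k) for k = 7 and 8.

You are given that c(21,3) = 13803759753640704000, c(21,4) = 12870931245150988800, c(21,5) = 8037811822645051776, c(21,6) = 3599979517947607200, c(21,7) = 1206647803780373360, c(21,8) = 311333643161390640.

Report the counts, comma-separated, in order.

@22  (22,4):12870931245150988800·21+13803759753640704000→284093315901811468800, (22,5):8037811822645051776·21+12870931245150988800→181664979520697076096, (22,6):3599979517947607200·21+8037811822645051776→83637381699544802976, (22,7):1206647803780373360·21+3599979517947607200→28939583397335447760, (22,8):311333643161390640·21+1206647803780373360→7744654310169576800
@23  (23,5):181664979520697076096·22+284093315901811468800→4280722865357147142912, (23,6):83637381699544802976·22+181664979520697076096→2021687376910682741568, (23,7):28939583397335447760·22+83637381699544802976→720308216440924653696, (23,8):7744654310169576800·22+28939583397335447760→199321978221066137360
@24  (24,6):2021687376910682741568·23+4280722865357147142912→50779532534302850198976, (24,7):720308216440924653696·23+2021687376910682741568→18588776355051949776576, (24,8):199321978221066137360·23+720308216440924653696→5304713715525445812976
@25  (25,7):18588776355051949776576·24+50779532534302850198976→496910165055549644836800, (25,8):5304713715525445812976·24+18588776355051949776576→145901905527662649288000
Read c(25,7) = 496910165055549644836800, c(25,8) = 145901905527662649288000.

496910165055549644836800, 145901905527662649288000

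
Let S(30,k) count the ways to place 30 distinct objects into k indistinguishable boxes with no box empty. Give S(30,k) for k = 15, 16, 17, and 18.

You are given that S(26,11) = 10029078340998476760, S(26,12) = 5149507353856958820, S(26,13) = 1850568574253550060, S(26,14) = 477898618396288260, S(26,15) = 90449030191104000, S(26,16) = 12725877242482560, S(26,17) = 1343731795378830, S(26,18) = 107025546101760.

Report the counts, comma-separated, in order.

12879868072770626040000, 2940812098256837097720, 511605167806434372210, 68591811024147549270

i=27: T(27,12)=10029078340998476760+12·5149507353856958820=71823166587281982600 | T(27,13)=5149507353856958820+13·1850568574253550060=29206898819153109600 | T(27,14)=1850568574253550060+14·477898618396288260=8541149231801585700 | T(27,15)=477898618396288260+15·90449030191104000=1834634071262848260 | T(27,16)=90449030191104000+16·12725877242482560=294063066070824960 | T(27,17)=12725877242482560+17·1343731795378830=35569317763922670 | T(27,18)=1343731795378830+18·107025546101760=3270191625210510
i=28: T(28,13)=71823166587281982600+13·29206898819153109600=451512851236272407400 | T(28,14)=29206898819153109600+14·8541149231801585700=148782988064375309400 | T(28,15)=8541149231801585700+15·1834634071262848260=36060660300744309600 | T(28,16)=1834634071262848260+16·294063066070824960=6539643128396047620 | T(28,17)=294063066070824960+17·35569317763922670=898741468057510350 | T(28,18)=35569317763922670+18·3270191625210510=94432767017711850
i=29: T(29,14)=451512851236272407400+14·148782988064375309400=2534474684137526739000 | T(29,15)=148782988064375309400+15·36060660300744309600=689692892575539953400 | T(29,16)=36060660300744309600+16·6539643128396047620=140694950355081071520 | T(29,17)=6539643128396047620+17·898741468057510350=21818248085373723570 | T(29,18)=898741468057510350+18·94432767017711850=2598531274376323650
i=30: T(30,15)=2534474684137526739000+15·689692892575539953400=12879868072770626040000 | T(30,16)=689692892575539953400+16·140694950355081071520=2940812098256837097720 | T(30,17)=140694950355081071520+17·21818248085373723570=511605167806434372210 | T(30,18)=21818248085373723570+18·2598531274376323650=68591811024147549270
Read S(30,15) = 12879868072770626040000, S(30,16) = 2940812098256837097720, S(30,17) = 511605167806434372210, S(30,18) = 68591811024147549270.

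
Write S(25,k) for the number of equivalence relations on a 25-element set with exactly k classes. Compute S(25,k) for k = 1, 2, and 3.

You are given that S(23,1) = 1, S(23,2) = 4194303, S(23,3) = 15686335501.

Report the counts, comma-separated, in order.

1, 16777215, 141197991025

[24] T[24,1]:1*1+0=1 · T[24,2]:2*4194303+1=8388607 · T[24,3]:3*15686335501+4194303=47063200806
[25] T[25,1]:1*1+0=1 · T[25,2]:2*8388607+1=16777215 · T[25,3]:3*47063200806+8388607=141197991025
Read S(25,1) = 1, S(25,2) = 16777215, S(25,3) = 141197991025.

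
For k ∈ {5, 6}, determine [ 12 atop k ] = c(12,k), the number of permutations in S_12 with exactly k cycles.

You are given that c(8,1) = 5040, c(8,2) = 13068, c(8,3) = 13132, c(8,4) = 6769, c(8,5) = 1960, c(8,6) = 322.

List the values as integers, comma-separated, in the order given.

i=9: T(9,2)=5040+8·13068=109584 | T(9,3)=13068+8·13132=118124 | T(9,4)=13132+8·6769=67284 | T(9,5)=6769+8·1960=22449 | T(9,6)=1960+8·322=4536
i=10: T(10,3)=109584+9·118124=1172700 | T(10,4)=118124+9·67284=723680 | T(10,5)=67284+9·22449=269325 | T(10,6)=22449+9·4536=63273
i=11: T(11,4)=1172700+10·723680=8409500 | T(11,5)=723680+10·269325=3416930 | T(11,6)=269325+10·63273=902055
i=12: T(12,5)=8409500+11·3416930=45995730 | T(12,6)=3416930+11·902055=13339535
Read c(12,5) = 45995730, c(12,6) = 13339535.

45995730, 13339535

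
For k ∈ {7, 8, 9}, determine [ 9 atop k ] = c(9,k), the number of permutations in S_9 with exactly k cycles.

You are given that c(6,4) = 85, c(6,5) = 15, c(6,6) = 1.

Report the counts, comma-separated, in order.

[7] T[7,5]:6*15+85=175 · T[7,6]:6*1+15=21 · T[7,7]:6*0+1=1
[8] T[8,6]:7*21+175=322 · T[8,7]:7*1+21=28 · T[8,8]:7*0+1=1
[9] T[9,7]:8*28+322=546 · T[9,8]:8*1+28=36 · T[9,9]:8*0+1=1
Read c(9,7) = 546, c(9,8) = 36, c(9,9) = 1.

546, 36, 1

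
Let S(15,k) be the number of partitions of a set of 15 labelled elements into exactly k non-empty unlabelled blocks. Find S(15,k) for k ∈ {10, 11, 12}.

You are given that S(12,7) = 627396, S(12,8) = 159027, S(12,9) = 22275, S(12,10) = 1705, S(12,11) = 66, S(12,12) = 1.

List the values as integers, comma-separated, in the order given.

[13] T[13,8]:8*159027+627396=1899612 · T[13,9]:9*22275+159027=359502 · T[13,10]:10*1705+22275=39325 · T[13,11]:11*66+1705=2431 · T[13,12]:12*1+66=78
[14] T[14,9]:9*359502+1899612=5135130 · T[14,10]:10*39325+359502=752752 · T[14,11]:11*2431+39325=66066 · T[14,12]:12*78+2431=3367
[15] T[15,10]:10*752752+5135130=12662650 · T[15,11]:11*66066+752752=1479478 · T[15,12]:12*3367+66066=106470
Read S(15,10) = 12662650, S(15,11) = 1479478, S(15,12) = 106470.

12662650, 1479478, 106470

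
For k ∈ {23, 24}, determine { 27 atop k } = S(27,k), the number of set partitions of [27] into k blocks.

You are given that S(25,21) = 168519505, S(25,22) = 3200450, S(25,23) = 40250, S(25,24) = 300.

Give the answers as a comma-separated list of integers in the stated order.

i=26: T(26,22)=168519505+22·3200450=238929405 | T(26,23)=3200450+23·40250=4126200 | T(26,24)=40250+24·300=47450
i=27: T(27,23)=238929405+23·4126200=333832005 | T(27,24)=4126200+24·47450=5265000
Read S(27,23) = 333832005, S(27,24) = 5265000.

333832005, 5265000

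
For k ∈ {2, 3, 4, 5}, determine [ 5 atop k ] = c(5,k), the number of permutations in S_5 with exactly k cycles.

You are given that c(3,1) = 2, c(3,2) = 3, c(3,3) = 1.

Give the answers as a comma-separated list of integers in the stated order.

50, 35, 10, 1

[4] T[4,1]:3*2+0=6 · T[4,2]:3*3+2=11 · T[4,3]:3*1+3=6 · T[4,4]:3*0+1=1
[5] T[5,2]:4*11+6=50 · T[5,3]:4*6+11=35 · T[5,4]:4*1+6=10 · T[5,5]:4*0+1=1
Read c(5,2) = 50, c(5,3) = 35, c(5,4) = 10, c(5,5) = 1.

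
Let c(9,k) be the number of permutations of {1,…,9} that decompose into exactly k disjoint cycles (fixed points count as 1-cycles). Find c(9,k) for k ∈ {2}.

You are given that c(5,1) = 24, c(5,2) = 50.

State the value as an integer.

109584

i=6: T(6,1)=0+5·24=120 | T(6,2)=24+5·50=274
i=7: T(7,1)=0+6·120=720 | T(7,2)=120+6·274=1764
i=8: T(8,1)=0+7·720=5040 | T(8,2)=720+7·1764=13068
i=9: T(9,2)=5040+8·13068=109584
Read c(9,2) = 109584.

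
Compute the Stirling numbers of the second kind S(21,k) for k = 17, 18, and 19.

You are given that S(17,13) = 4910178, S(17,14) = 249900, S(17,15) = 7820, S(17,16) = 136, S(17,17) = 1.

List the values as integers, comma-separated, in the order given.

34952799, 1023435, 19285

[18] T[18,14]:14*249900+4910178=8408778 · T[18,15]:15*7820+249900=367200 · T[18,16]:16*136+7820=9996 · T[18,17]:17*1+136=153 · T[18,18]:18*0+1=1
[19] T[19,15]:15*367200+8408778=13916778 · T[19,16]:16*9996+367200=527136 · T[19,17]:17*153+9996=12597 · T[19,18]:18*1+153=171 · T[19,19]:19*0+1=1
[20] T[20,16]:16*527136+13916778=22350954 · T[20,17]:17*12597+527136=741285 · T[20,18]:18*171+12597=15675 · T[20,19]:19*1+171=190
[21] T[21,17]:17*741285+22350954=34952799 · T[21,18]:18*15675+741285=1023435 · T[21,19]:19*190+15675=19285
Read S(21,17) = 34952799, S(21,18) = 1023435, S(21,19) = 19285.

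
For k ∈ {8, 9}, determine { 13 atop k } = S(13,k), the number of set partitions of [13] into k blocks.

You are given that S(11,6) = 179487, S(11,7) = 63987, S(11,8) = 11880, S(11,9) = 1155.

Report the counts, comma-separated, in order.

row 12: T[12][7]=7·63987+179487=627396  T[12][8]=8·11880+63987=159027  T[12][9]=9·1155+11880=22275
row 13: T[13][8]=8·159027+627396=1899612  T[13][9]=9·22275+159027=359502
Read S(13,8) = 1899612, S(13,9) = 359502.

1899612, 359502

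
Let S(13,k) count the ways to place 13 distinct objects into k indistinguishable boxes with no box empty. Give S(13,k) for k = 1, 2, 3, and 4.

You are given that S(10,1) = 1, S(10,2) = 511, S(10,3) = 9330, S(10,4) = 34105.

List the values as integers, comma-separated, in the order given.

1, 4095, 261625, 2532530

@11  (11,1):1·1+0→1, (11,2):511·2+1→1023, (11,3):9330·3+511→28501, (11,4):34105·4+9330→145750
@12  (12,1):1·1+0→1, (12,2):1023·2+1→2047, (12,3):28501·3+1023→86526, (12,4):145750·4+28501→611501
@13  (13,1):1·1+0→1, (13,2):2047·2+1→4095, (13,3):86526·3+2047→261625, (13,4):611501·4+86526→2532530
Read S(13,1) = 1, S(13,2) = 4095, S(13,3) = 261625, S(13,4) = 2532530.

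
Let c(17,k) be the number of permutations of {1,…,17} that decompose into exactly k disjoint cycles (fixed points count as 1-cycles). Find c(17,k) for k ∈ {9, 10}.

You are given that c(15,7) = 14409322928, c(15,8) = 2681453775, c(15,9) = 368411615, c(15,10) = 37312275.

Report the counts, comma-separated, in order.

i=16: T(16,8)=14409322928+15·2681453775=54631129553 | T(16,9)=2681453775+15·368411615=8207628000 | T(16,10)=368411615+15·37312275=928095740
i=17: T(17,9)=54631129553+16·8207628000=185953177553 | T(17,10)=8207628000+16·928095740=23057159840
Read c(17,9) = 185953177553, c(17,10) = 23057159840.

185953177553, 23057159840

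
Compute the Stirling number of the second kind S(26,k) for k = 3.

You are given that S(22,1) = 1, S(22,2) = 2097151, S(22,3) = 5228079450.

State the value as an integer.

@23  (23,1):1·1+0→1, (23,2):2097151·2+1→4194303, (23,3):5228079450·3+2097151→15686335501
@24  (24,1):1·1+0→1, (24,2):4194303·2+1→8388607, (24,3):15686335501·3+4194303→47063200806
@25  (25,2):8388607·2+1→16777215, (25,3):47063200806·3+8388607→141197991025
@26  (26,3):141197991025·3+16777215→423610750290
Read S(26,3) = 423610750290.

423610750290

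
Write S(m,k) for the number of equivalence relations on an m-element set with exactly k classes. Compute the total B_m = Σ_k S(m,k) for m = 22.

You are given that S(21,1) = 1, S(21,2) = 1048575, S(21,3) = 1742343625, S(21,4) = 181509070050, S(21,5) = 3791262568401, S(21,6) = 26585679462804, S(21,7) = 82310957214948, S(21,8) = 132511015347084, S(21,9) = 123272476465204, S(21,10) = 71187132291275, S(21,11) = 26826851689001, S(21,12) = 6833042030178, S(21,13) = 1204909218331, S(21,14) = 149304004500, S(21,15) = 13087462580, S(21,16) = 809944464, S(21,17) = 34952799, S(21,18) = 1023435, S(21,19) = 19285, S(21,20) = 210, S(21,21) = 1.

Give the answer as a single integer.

[22] T[22,1]:1*1+0=1 · T[22,2]:2*1048575+1=2097151 · T[22,3]:3*1742343625+1048575=5228079450 · T[22,4]:4*181509070050+1742343625=727778623825 · T[22,5]:5*3791262568401+181509070050=19137821912055 · T[22,6]:6*26585679462804+3791262568401=163305339345225 · T[22,7]:7*82310957214948+26585679462804=602762379967440 · T[22,8]:8*132511015347084+82310957214948=1142399079991620 · T[22,9]:9*123272476465204+132511015347084=1241963303533920 · T[22,10]:10*71187132291275+123272476465204=835143799377954 · T[22,11]:11*26826851689001+71187132291275=366282500870286 · T[22,12]:12*6833042030178+26826851689001=108823356051137 · T[22,13]:13*1204909218331+6833042030178=22496861868481 · T[22,14]:14*149304004500+1204909218331=3295165281331 · T[22,15]:15*13087462580+149304004500=345615943200 · T[22,16]:16*809944464+13087462580=26046574004 · T[22,17]:17*34952799+809944464=1404142047 · T[22,18]:18*1023435+34952799=53374629 · T[22,19]:19*19285+1023435=1389850 · T[22,20]:20*210+19285=23485 · T[22,21]:21*1+210=231 · T[22,22]:22*0+1=1
B_22 = ΣS(22,k) = 1+2097151+5228079450+727778623825+19137821912055+163305339345225+602762379967440+1142399079991620+1241963303533920+835143799377954+366282500870286+108823356051137+22496861868481+3295165281331+345615943200+26046574004+1404142047+53374629+1389850+23485+231+1 = 4506715738447323

4506715738447323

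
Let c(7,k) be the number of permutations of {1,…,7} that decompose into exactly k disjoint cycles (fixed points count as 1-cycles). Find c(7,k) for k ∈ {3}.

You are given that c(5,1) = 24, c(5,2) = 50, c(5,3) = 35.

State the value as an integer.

i=6: T(6,2)=24+5·50=274 | T(6,3)=50+5·35=225
i=7: T(7,3)=274+6·225=1624
Read c(7,3) = 1624.

1624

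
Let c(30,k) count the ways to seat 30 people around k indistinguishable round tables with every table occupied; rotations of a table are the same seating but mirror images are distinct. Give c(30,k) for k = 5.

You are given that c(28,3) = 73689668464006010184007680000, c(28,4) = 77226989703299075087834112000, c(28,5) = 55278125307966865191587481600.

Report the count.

@29  (29,4):77226989703299075087834112000·28+73689668464006010184007680000→2236045380156380112643362816000, (29,5):55278125307966865191587481600·28+77226989703299075087834112000→1625014498326371300452283596800
@30  (30,5):1625014498326371300452283596800·29+2236045380156380112643362816000→49361465831621147825759587123200
Read c(30,5) = 49361465831621147825759587123200.

49361465831621147825759587123200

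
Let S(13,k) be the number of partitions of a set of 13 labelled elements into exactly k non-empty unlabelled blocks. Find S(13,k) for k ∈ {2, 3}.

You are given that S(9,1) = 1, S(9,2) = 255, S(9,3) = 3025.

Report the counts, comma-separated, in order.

4095, 261625

[10] T[10,1]:1*1+0=1 · T[10,2]:2*255+1=511 · T[10,3]:3*3025+255=9330
[11] T[11,1]:1*1+0=1 · T[11,2]:2*511+1=1023 · T[11,3]:3*9330+511=28501
[12] T[12,1]:1*1+0=1 · T[12,2]:2*1023+1=2047 · T[12,3]:3*28501+1023=86526
[13] T[13,2]:2*2047+1=4095 · T[13,3]:3*86526+2047=261625
Read S(13,2) = 4095, S(13,3) = 261625.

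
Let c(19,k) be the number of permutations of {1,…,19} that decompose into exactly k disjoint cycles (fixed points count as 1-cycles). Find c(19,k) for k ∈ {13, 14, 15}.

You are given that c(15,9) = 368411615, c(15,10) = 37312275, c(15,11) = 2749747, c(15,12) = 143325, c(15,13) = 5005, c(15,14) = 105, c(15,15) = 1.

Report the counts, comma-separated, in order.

10246937272, 549789282, 22323822

@16  (16,10):37312275·15+368411615→928095740, (16,11):2749747·15+37312275→78558480, (16,12):143325·15+2749747→4899622, (16,13):5005·15+143325→218400, (16,14):105·15+5005→6580, (16,15):1·15+105→120
@17  (17,11):78558480·16+928095740→2185031420, (17,12):4899622·16+78558480→156952432, (17,13):218400·16+4899622→8394022, (17,14):6580·16+218400→323680, (17,15):120·16+6580→8500
@18  (18,12):156952432·17+2185031420→4853222764, (18,13):8394022·17+156952432→299650806, (18,14):323680·17+8394022→13896582, (18,15):8500·17+323680→468180
@19  (19,13):299650806·18+4853222764→10246937272, (19,14):13896582·18+299650806→549789282, (19,15):468180·18+13896582→22323822
Read c(19,13) = 10246937272, c(19,14) = 549789282, c(19,15) = 22323822.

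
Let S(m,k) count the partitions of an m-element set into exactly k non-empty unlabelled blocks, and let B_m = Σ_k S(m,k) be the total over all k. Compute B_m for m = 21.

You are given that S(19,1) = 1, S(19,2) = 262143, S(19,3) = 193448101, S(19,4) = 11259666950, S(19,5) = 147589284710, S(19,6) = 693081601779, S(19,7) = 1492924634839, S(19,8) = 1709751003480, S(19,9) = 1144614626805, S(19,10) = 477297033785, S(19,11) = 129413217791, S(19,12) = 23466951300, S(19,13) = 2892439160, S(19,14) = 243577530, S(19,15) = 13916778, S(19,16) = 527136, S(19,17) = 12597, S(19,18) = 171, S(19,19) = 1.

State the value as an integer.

row 20: T[20][1]=1·1+0=1  T[20][2]=2·262143+1=524287  T[20][3]=3·193448101+262143=580606446  T[20][4]=4·11259666950+193448101=45232115901  T[20][5]=5·147589284710+11259666950=749206090500  T[20][6]=6·693081601779+147589284710=4306078895384  T[20][7]=7·1492924634839+693081601779=11143554045652  T[20][8]=8·1709751003480+1492924634839=15170932662679  T[20][9]=9·1144614626805+1709751003480=12011282644725  T[20][10]=10·477297033785+1144614626805=5917584964655  T[20][11]=11·129413217791+477297033785=1900842429486  T[20][12]=12·23466951300+129413217791=411016633391  T[20][13]=13·2892439160+23466951300=61068660380  T[20][14]=14·243577530+2892439160=6302524580  T[20][15]=15·13916778+243577530=452329200  T[20][16]=16·527136+13916778=22350954  T[20][17]=17·12597+527136=741285  T[20][18]=18·171+12597=15675  T[20][19]=19·1+171=190  T[20][20]=20·0+1=1
row 21: T[21][1]=1·1+0=1  T[21][2]=2·524287+1=1048575  T[21][3]=3·580606446+524287=1742343625  T[21][4]=4·45232115901+580606446=181509070050  T[21][5]=5·749206090500+45232115901=3791262568401  T[21][6]=6·4306078895384+749206090500=26585679462804  T[21][7]=7·11143554045652+4306078895384=82310957214948  T[21][8]=8·15170932662679+11143554045652=132511015347084  T[21][9]=9·12011282644725+15170932662679=123272476465204  T[21][10]=10·5917584964655+12011282644725=71187132291275  T[21][11]=11·1900842429486+5917584964655=26826851689001  T[21][12]=12·411016633391+1900842429486=6833042030178  T[21][13]=13·61068660380+411016633391=1204909218331  T[21][14]=14·6302524580+61068660380=149304004500  T[21][15]=15·452329200+6302524580=13087462580  T[21][16]=16·22350954+452329200=809944464  T[21][17]=17·741285+22350954=34952799  T[21][18]=18·15675+741285=1023435  T[21][19]=19·190+15675=19285  T[21][20]=20·1+190=210  T[21][21]=21·0+1=1
B_21 = ΣS(21,k) = 1+1048575+1742343625+181509070050+3791262568401+26585679462804+82310957214948+132511015347084+123272476465204+71187132291275+26826851689001+6833042030178+1204909218331+149304004500+13087462580+809944464+34952799+1023435+19285+210+1 = 474869816156751

474869816156751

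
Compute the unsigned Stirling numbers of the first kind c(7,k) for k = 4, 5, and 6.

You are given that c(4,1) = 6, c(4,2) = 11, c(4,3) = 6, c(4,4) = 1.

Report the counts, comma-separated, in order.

r5: T_5,2=4×11+6=50; T_5,3=4×6+11=35; T_5,4=4×1+6=10; T_5,5=4×0+1=1
r6: T_6,3=5×35+50=225; T_6,4=5×10+35=85; T_6,5=5×1+10=15; T_6,6=5×0+1=1
r7: T_7,4=6×85+225=735; T_7,5=6×15+85=175; T_7,6=6×1+15=21
Read c(7,4) = 735, c(7,5) = 175, c(7,6) = 21.

735, 175, 21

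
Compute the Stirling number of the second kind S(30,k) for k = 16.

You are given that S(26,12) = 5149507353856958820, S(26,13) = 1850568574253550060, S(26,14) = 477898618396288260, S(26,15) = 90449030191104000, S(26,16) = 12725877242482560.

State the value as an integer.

2940812098256837097720

@27  (27,13):1850568574253550060·13+5149507353856958820→29206898819153109600, (27,14):477898618396288260·14+1850568574253550060→8541149231801585700, (27,15):90449030191104000·15+477898618396288260→1834634071262848260, (27,16):12725877242482560·16+90449030191104000→294063066070824960
@28  (28,14):8541149231801585700·14+29206898819153109600→148782988064375309400, (28,15):1834634071262848260·15+8541149231801585700→36060660300744309600, (28,16):294063066070824960·16+1834634071262848260→6539643128396047620
@29  (29,15):36060660300744309600·15+148782988064375309400→689692892575539953400, (29,16):6539643128396047620·16+36060660300744309600→140694950355081071520
@30  (30,16):140694950355081071520·16+689692892575539953400→2940812098256837097720
Read S(30,16) = 2940812098256837097720.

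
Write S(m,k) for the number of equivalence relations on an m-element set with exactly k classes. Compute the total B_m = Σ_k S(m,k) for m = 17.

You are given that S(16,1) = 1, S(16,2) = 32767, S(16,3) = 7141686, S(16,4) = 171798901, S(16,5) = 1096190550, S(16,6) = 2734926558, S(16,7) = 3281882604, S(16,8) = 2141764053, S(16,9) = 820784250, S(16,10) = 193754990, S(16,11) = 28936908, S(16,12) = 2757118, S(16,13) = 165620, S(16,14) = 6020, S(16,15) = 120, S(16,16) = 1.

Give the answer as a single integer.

@17  (17,1):1·1+0→1, (17,2):32767·2+1→65535, (17,3):7141686·3+32767→21457825, (17,4):171798901·4+7141686→694337290, (17,5):1096190550·5+171798901→5652751651, (17,6):2734926558·6+1096190550→17505749898, (17,7):3281882604·7+2734926558→25708104786, (17,8):2141764053·8+3281882604→20415995028, (17,9):820784250·9+2141764053→9528822303, (17,10):193754990·10+820784250→2758334150, (17,11):28936908·11+193754990→512060978, (17,12):2757118·12+28936908→62022324, (17,13):165620·13+2757118→4910178, (17,14):6020·14+165620→249900, (17,15):120·15+6020→7820, (17,16):1·16+120→136, (17,17):0·17+1→1
B_17 = ΣS(17,k) = 1+65535+21457825+694337290+5652751651+17505749898+25708104786+20415995028+9528822303+2758334150+512060978+62022324+4910178+249900+7820+136+1 = 82864869804

82864869804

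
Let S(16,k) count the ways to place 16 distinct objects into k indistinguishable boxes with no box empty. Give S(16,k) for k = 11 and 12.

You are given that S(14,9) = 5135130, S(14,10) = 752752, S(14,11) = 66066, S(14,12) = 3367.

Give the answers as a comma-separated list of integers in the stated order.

i=15: T(15,10)=5135130+10·752752=12662650 | T(15,11)=752752+11·66066=1479478 | T(15,12)=66066+12·3367=106470
i=16: T(16,11)=12662650+11·1479478=28936908 | T(16,12)=1479478+12·106470=2757118
Read S(16,11) = 28936908, S(16,12) = 2757118.

28936908, 2757118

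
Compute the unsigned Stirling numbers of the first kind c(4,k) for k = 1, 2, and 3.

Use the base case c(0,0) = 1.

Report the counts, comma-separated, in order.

row 1: T[1][1]=0·0+1=1
row 2: T[2][1]=1·1+0=1  T[2][2]=1·0+1=1
row 3: T[3][1]=2·1+0=2  T[3][2]=2·1+1=3  T[3][3]=2·0+1=1
row 4: T[4][1]=3·2+0=6  T[4][2]=3·3+2=11  T[4][3]=3·1+3=6
Read c(4,1) = 6, c(4,2) = 11, c(4,3) = 6.

6, 11, 6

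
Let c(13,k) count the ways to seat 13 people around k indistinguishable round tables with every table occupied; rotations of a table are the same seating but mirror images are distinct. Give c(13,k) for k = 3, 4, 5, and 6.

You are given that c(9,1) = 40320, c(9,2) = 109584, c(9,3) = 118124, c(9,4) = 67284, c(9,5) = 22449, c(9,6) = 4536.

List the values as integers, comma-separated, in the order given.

r10: T_10,1=9×40320+0=362880; T_10,2=9×109584+40320=1026576; T_10,3=9×118124+109584=1172700; T_10,4=9×67284+118124=723680; T_10,5=9×22449+67284=269325; T_10,6=9×4536+22449=63273
r11: T_11,1=10×362880+0=3628800; T_11,2=10×1026576+362880=10628640; T_11,3=10×1172700+1026576=12753576; T_11,4=10×723680+1172700=8409500; T_11,5=10×269325+723680=3416930; T_11,6=10×63273+269325=902055
r12: T_12,2=11×10628640+3628800=120543840; T_12,3=11×12753576+10628640=150917976; T_12,4=11×8409500+12753576=105258076; T_12,5=11×3416930+8409500=45995730; T_12,6=11×902055+3416930=13339535
r13: T_13,3=12×150917976+120543840=1931559552; T_13,4=12×105258076+150917976=1414014888; T_13,5=12×45995730+105258076=657206836; T_13,6=12×13339535+45995730=206070150
Read c(13,3) = 1931559552, c(13,4) = 1414014888, c(13,5) = 657206836, c(13,6) = 206070150.

1931559552, 1414014888, 657206836, 206070150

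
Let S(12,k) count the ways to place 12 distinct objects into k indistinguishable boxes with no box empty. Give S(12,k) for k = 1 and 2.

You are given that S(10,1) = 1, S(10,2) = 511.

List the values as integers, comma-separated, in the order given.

r11: T_11,1=1×1+0=1; T_11,2=2×511+1=1023
r12: T_12,1=1×1+0=1; T_12,2=2×1023+1=2047
Read S(12,1) = 1, S(12,2) = 2047.

1, 2047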